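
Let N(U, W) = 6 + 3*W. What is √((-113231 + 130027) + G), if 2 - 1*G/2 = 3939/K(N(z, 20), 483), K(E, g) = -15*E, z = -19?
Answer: √457596645/165 ≈ 129.65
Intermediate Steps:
G = 1973/165 (G = 4 - 7878/((-15*(6 + 3*20))) = 4 - 7878/((-15*(6 + 60))) = 4 - 7878/((-15*66)) = 4 - 7878/(-990) = 4 - 7878*(-1)/990 = 4 - 2*(-1313/330) = 4 + 1313/165 = 1973/165 ≈ 11.958)
√((-113231 + 130027) + G) = √((-113231 + 130027) + 1973/165) = √(16796 + 1973/165) = √(2773313/165) = √457596645/165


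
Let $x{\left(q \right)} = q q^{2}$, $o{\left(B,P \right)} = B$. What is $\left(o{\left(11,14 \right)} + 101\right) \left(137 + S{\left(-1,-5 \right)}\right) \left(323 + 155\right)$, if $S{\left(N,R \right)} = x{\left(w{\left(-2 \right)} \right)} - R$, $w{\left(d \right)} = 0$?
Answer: $7602112$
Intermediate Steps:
$x{\left(q \right)} = q^{3}$
$S{\left(N,R \right)} = - R$ ($S{\left(N,R \right)} = 0^{3} - R = 0 - R = - R$)
$\left(o{\left(11,14 \right)} + 101\right) \left(137 + S{\left(-1,-5 \right)}\right) \left(323 + 155\right) = \left(11 + 101\right) \left(137 - -5\right) \left(323 + 155\right) = 112 \left(137 + 5\right) 478 = 112 \cdot 142 \cdot 478 = 15904 \cdot 478 = 7602112$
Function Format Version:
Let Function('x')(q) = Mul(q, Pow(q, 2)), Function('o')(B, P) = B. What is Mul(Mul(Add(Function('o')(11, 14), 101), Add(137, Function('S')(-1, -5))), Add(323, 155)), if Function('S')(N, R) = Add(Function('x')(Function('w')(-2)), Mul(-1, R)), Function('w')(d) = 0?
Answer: 7602112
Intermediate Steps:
Function('x')(q) = Pow(q, 3)
Function('S')(N, R) = Mul(-1, R) (Function('S')(N, R) = Add(Pow(0, 3), Mul(-1, R)) = Add(0, Mul(-1, R)) = Mul(-1, R))
Mul(Mul(Add(Function('o')(11, 14), 101), Add(137, Function('S')(-1, -5))), Add(323, 155)) = Mul(Mul(Add(11, 101), Add(137, Mul(-1, -5))), Add(323, 155)) = Mul(Mul(112, Add(137, 5)), 478) = Mul(Mul(112, 142), 478) = Mul(15904, 478) = 7602112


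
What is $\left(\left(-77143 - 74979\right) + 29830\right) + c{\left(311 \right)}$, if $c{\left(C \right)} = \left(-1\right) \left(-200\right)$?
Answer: $-122092$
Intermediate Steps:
$c{\left(C \right)} = 200$
$\left(\left(-77143 - 74979\right) + 29830\right) + c{\left(311 \right)} = \left(\left(-77143 - 74979\right) + 29830\right) + 200 = \left(-152122 + 29830\right) + 200 = -122292 + 200 = -122092$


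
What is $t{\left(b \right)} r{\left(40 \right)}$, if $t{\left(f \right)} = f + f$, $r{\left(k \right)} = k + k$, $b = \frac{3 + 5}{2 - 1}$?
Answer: $1280$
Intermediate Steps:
$b = 8$ ($b = \frac{8}{1} = 8 \cdot 1 = 8$)
$r{\left(k \right)} = 2 k$
$t{\left(f \right)} = 2 f$
$t{\left(b \right)} r{\left(40 \right)} = 2 \cdot 8 \cdot 2 \cdot 40 = 16 \cdot 80 = 1280$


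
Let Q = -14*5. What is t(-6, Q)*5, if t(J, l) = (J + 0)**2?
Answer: 180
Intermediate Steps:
Q = -70
t(J, l) = J**2
t(-6, Q)*5 = (-6)**2*5 = 36*5 = 180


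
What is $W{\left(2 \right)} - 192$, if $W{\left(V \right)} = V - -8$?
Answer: $-182$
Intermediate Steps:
$W{\left(V \right)} = 8 + V$ ($W{\left(V \right)} = V + 8 = 8 + V$)
$W{\left(2 \right)} - 192 = \left(8 + 2\right) - 192 = 10 - 192 = -182$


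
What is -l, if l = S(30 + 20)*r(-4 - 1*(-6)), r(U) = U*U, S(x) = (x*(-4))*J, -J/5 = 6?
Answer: -24000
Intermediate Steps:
J = -30 (J = -5*6 = -30)
S(x) = 120*x (S(x) = (x*(-4))*(-30) = -4*x*(-30) = 120*x)
r(U) = U²
l = 24000 (l = (120*(30 + 20))*(-4 - 1*(-6))² = (120*50)*(-4 + 6)² = 6000*2² = 6000*4 = 24000)
-l = -1*24000 = -24000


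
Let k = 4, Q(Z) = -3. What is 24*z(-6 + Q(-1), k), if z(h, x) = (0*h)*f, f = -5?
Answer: 0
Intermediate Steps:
z(h, x) = 0 (z(h, x) = (0*h)*(-5) = 0*(-5) = 0)
24*z(-6 + Q(-1), k) = 24*0 = 0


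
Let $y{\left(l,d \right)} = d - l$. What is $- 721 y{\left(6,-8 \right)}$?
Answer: $10094$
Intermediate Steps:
$- 721 y{\left(6,-8 \right)} = - 721 \left(-8 - 6\right) = \left(-721\right) \left(-14\right) = 10094$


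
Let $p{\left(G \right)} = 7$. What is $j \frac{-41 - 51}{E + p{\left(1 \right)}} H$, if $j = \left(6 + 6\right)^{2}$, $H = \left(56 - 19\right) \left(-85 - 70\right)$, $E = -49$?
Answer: $- \frac{12662880}{7} \approx -1.809 \cdot 10^{6}$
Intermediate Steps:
$H = -5735$ ($H = 37 \left(-155\right) = -5735$)
$j = 144$ ($j = 12^{2} = 144$)
$j \frac{-41 - 51}{E + p{\left(1 \right)}} H = 144 \frac{-41 - 51}{-49 + 7} \left(-5735\right) = 144 \left(- \frac{92}{-42}\right) \left(-5735\right) = 144 \left(\left(-92\right) \left(- \frac{1}{42}\right)\right) \left(-5735\right) = 144 \cdot \frac{46}{21} \left(-5735\right) = \frac{2208}{7} \left(-5735\right) = - \frac{12662880}{7}$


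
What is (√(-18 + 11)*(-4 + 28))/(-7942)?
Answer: -12*I*√7/3971 ≈ -0.0079952*I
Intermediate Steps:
(√(-18 + 11)*(-4 + 28))/(-7942) = (√(-7)*24)*(-1/7942) = ((I*√7)*24)*(-1/7942) = (24*I*√7)*(-1/7942) = -12*I*√7/3971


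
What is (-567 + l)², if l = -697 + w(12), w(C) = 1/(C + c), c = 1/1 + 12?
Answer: 998496801/625 ≈ 1.5976e+6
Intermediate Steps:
c = 13 (c = 1 + 12 = 13)
w(C) = 1/(13 + C) (w(C) = 1/(C + 13) = 1/(13 + C))
l = -17424/25 (l = -697 + 1/(13 + 12) = -697 + 1/25 = -17424/25 ≈ -696.96)
(-567 + l)² = (-567 - 17424/25)² = (-31599/25)² = 998496801/625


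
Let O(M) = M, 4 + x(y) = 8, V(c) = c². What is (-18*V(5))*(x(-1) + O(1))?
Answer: -2250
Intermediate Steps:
x(y) = 4 (x(y) = -4 + 8 = 4)
(-18*V(5))*(x(-1) + O(1)) = (-18*5²)*(4 + 1) = -18*25*5 = -450*5 = -2250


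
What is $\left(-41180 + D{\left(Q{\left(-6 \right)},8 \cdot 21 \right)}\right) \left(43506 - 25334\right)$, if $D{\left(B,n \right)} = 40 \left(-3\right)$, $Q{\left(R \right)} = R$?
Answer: $-750503600$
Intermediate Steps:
$D{\left(B,n \right)} = -120$
$\left(-41180 + D{\left(Q{\left(-6 \right)},8 \cdot 21 \right)}\right) \left(43506 - 25334\right) = \left(-41180 - 120\right) \left(43506 - 25334\right) = \left(-41300\right) 18172 = -750503600$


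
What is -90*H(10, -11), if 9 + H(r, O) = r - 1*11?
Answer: 900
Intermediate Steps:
H(r, O) = -20 + r (H(r, O) = -9 + (r - 1*11) = -9 + (r - 11) = -9 + (-11 + r) = -20 + r)
-90*H(10, -11) = -90*(-20 + 10) = -90*(-10) = 900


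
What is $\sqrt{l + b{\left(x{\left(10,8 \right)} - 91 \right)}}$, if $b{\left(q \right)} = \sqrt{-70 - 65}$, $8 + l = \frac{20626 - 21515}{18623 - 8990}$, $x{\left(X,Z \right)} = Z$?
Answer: $\frac{\sqrt{-4443321 + 1647243 i \sqrt{15}}}{741} \approx 1.7417 + 3.3355 i$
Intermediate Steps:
$l = - \frac{77953}{9633}$ ($l = -8 + \frac{20626 - 21515}{18623 - 8990} = -8 - \frac{889}{9633} = - \frac{77953}{9633} \approx -8.0923$)
$b{\left(q \right)} = 3 i \sqrt{15}$ ($b{\left(q \right)} = \sqrt{-135} = 3 i \sqrt{15}$)
$\sqrt{l + b{\left(x{\left(10,8 \right)} - 91 \right)}} = \sqrt{- \frac{77953}{9633} + 3 i \sqrt{15}}$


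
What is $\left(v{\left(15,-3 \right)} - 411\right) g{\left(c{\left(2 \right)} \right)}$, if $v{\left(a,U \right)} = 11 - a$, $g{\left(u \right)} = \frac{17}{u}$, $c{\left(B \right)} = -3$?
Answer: $\frac{7055}{3} \approx 2351.7$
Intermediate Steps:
$\left(v{\left(15,-3 \right)} - 411\right) g{\left(c{\left(2 \right)} \right)} = \left(\left(11 - 15\right) - 411\right) \frac{17}{-3} = \left(\left(11 - 15\right) - 411\right) 17 \left(- \frac{1}{3}\right) = \left(-4 - 411\right) \left(- \frac{17}{3}\right) = \left(-415\right) \left(- \frac{17}{3}\right) = \frac{7055}{3}$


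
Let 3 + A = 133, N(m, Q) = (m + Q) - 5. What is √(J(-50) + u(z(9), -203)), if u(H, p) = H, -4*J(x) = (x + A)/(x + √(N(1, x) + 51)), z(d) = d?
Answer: √((470 - 9*I*√3)/(50 - I*√3)) ≈ 3.0659 + 0.00226*I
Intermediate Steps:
N(m, Q) = -5 + Q + m (N(m, Q) = (Q + m) - 5 = -5 + Q + m)
A = 130 (A = -3 + 133 = 130)
J(x) = -(130 + x)/(4*(x + √(47 + x))) (J(x) = -(x + 130)/(4*(x + √((-5 + x + 1) + 51))) = -(130 + x)/(4*(x + √((-4 + x) + 51))) = -(130 + x)/(4*(x + √(47 + x))))
√(J(-50) + u(z(9), -203)) = √((-130 - 1*(-50))/(4*(-50 + √(47 - 50))) + 9) = √((-130 + 50)/(4*(-50 + √(-3))) + 9) = √((¼)*(-80)/(-50 + I*√3) + 9) = √(-20/(-50 + I*√3) + 9) = √(9 - 20/(-50 + I*√3))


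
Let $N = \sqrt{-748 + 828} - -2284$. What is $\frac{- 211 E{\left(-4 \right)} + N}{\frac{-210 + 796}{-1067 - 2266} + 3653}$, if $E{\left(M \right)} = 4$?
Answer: $\frac{4799520}{12174863} + \frac{13332 \sqrt{5}}{12174863} \approx 0.39666$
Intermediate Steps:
$N = 2284 + 4 \sqrt{5}$ ($N = \sqrt{80} + 2284 = 4 \sqrt{5} + 2284 = 2284 + 4 \sqrt{5} \approx 2292.9$)
$\frac{- 211 E{\left(-4 \right)} + N}{\frac{-210 + 796}{-1067 - 2266} + 3653} = \frac{\left(-211\right) 4 + \left(2284 + 4 \sqrt{5}\right)}{\frac{-210 + 796}{-1067 - 2266} + 3653} = \frac{-844 + \left(2284 + 4 \sqrt{5}\right)}{\frac{586}{-3333} + 3653} = \frac{1440 + 4 \sqrt{5}}{586 \left(- \frac{1}{3333}\right) + 3653} = \frac{1440 + 4 \sqrt{5}}{- \frac{586}{3333} + 3653} = \frac{1440 + 4 \sqrt{5}}{\frac{12174863}{3333}} = \left(1440 + 4 \sqrt{5}\right) \frac{3333}{12174863} = \frac{4799520}{12174863} + \frac{13332 \sqrt{5}}{12174863}$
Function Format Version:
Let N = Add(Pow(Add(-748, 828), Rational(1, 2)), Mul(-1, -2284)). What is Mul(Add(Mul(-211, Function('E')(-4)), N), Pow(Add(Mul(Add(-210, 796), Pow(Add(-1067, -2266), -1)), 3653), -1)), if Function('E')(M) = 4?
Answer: Add(Rational(4799520, 12174863), Mul(Rational(13332, 12174863), Pow(5, Rational(1, 2)))) ≈ 0.39666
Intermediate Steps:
N = Add(2284, Mul(4, Pow(5, Rational(1, 2)))) (N = Add(Pow(80, Rational(1, 2)), 2284) = Add(Mul(4, Pow(5, Rational(1, 2))), 2284) = Add(2284, Mul(4, Pow(5, Rational(1, 2)))) ≈ 2292.9)
Mul(Add(Mul(-211, Function('E')(-4)), N), Pow(Add(Mul(Add(-210, 796), Pow(Add(-1067, -2266), -1)), 3653), -1)) = Mul(Add(Mul(-211, 4), Add(2284, Mul(4, Pow(5, Rational(1, 2))))), Pow(Add(Mul(Add(-210, 796), Pow(Add(-1067, -2266), -1)), 3653), -1)) = Mul(Add(-844, Add(2284, Mul(4, Pow(5, Rational(1, 2))))), Pow(Add(Mul(586, Pow(-3333, -1)), 3653), -1)) = Mul(Add(1440, Mul(4, Pow(5, Rational(1, 2)))), Pow(Add(Mul(586, Rational(-1, 3333)), 3653), -1)) = Mul(Add(1440, Mul(4, Pow(5, Rational(1, 2)))), Pow(Add(Rational(-586, 3333), 3653), -1)) = Mul(Add(1440, Mul(4, Pow(5, Rational(1, 2)))), Pow(Rational(12174863, 3333), -1)) = Mul(Add(1440, Mul(4, Pow(5, Rational(1, 2)))), Rational(3333, 12174863)) = Add(Rational(4799520, 12174863), Mul(Rational(13332, 12174863), Pow(5, Rational(1, 2))))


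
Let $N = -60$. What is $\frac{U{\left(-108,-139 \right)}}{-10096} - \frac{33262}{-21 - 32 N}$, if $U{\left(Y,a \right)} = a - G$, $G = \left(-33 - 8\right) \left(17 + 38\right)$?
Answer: $- \frac{84957859}{4793076} \approx -17.725$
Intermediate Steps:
$G = -2255$ ($G = \left(-41\right) 55 = -2255$)
$U{\left(Y,a \right)} = 2255 + a$ ($U{\left(Y,a \right)} = a - -2255 = a + 2255 = 2255 + a$)
$\frac{U{\left(-108,-139 \right)}}{-10096} - \frac{33262}{-21 - 32 N} = \frac{2255 - 139}{-10096} - \frac{33262}{-21 - -1920} = 2116 \left(- \frac{1}{10096}\right) - \frac{33262}{-21 + 1920} = - \frac{529}{2524} - \frac{33262}{1899} = - \frac{84957859}{4793076}$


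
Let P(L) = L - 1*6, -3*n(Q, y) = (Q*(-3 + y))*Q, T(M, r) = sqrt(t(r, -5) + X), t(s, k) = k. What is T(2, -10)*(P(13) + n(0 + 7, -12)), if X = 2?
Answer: 252*I*sqrt(3) ≈ 436.48*I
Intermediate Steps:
T(M, r) = I*sqrt(3) (T(M, r) = sqrt(-5 + 2) = sqrt(-3) = I*sqrt(3))
n(Q, y) = -Q**2*(-3 + y)/3 (n(Q, y) = -Q*(-3 + y)*Q/3 = -Q**2*(-3 + y)/3)
P(L) = -6 + L (P(L) = L - 6 = -6 + L)
T(2, -10)*(P(13) + n(0 + 7, -12)) = (I*sqrt(3))*((-6 + 13) + (0 + 7)**2*(3 - 1*(-12))/3) = (I*sqrt(3))*(7 + (1/3)*7**2*(3 + 12)) = (I*sqrt(3))*(7 + (1/3)*49*15) = (I*sqrt(3))*(7 + 245) = (I*sqrt(3))*252 = 252*I*sqrt(3)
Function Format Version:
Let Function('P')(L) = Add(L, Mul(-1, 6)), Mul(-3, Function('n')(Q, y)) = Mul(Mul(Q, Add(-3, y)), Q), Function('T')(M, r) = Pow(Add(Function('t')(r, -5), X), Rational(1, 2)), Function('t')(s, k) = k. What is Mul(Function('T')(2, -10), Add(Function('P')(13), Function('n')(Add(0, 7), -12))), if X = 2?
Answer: Mul(252, I, Pow(3, Rational(1, 2))) ≈ Mul(436.48, I)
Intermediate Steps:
Function('T')(M, r) = Mul(I, Pow(3, Rational(1, 2))) (Function('T')(M, r) = Pow(Add(-5, 2), Rational(1, 2)) = Pow(-3, Rational(1, 2)) = Mul(I, Pow(3, Rational(1, 2))))
Function('n')(Q, y) = Mul(Rational(-1, 3), Pow(Q, 2), Add(-3, y)) (Function('n')(Q, y) = Mul(Rational(-1, 3), Mul(Mul(Q, Add(-3, y)), Q)) = Mul(Rational(-1, 3), Mul(Pow(Q, 2), Add(-3, y))) = Mul(Rational(-1, 3), Pow(Q, 2), Add(-3, y)))
Function('P')(L) = Add(-6, L) (Function('P')(L) = Add(L, -6) = Add(-6, L))
Mul(Function('T')(2, -10), Add(Function('P')(13), Function('n')(Add(0, 7), -12))) = Mul(Mul(I, Pow(3, Rational(1, 2))), Add(Add(-6, 13), Mul(Rational(1, 3), Pow(Add(0, 7), 2), Add(3, Mul(-1, -12))))) = Mul(Mul(I, Pow(3, Rational(1, 2))), Add(7, Mul(Rational(1, 3), Pow(7, 2), Add(3, 12)))) = Mul(Mul(I, Pow(3, Rational(1, 2))), Add(7, Mul(Rational(1, 3), 49, 15))) = Mul(Mul(I, Pow(3, Rational(1, 2))), Add(7, 245)) = Mul(Mul(I, Pow(3, Rational(1, 2))), 252) = Mul(252, I, Pow(3, Rational(1, 2)))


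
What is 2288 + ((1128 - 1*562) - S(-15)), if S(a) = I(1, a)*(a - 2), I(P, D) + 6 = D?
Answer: 2497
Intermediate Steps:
I(P, D) = -6 + D
S(a) = (-6 + a)*(-2 + a) (S(a) = (-6 + a)*(a - 2) = (-6 + a)*(-2 + a))
2288 + ((1128 - 1*562) - S(-15)) = 2288 + ((1128 - 1*562) - (-6 - 15)*(-2 - 15)) = 2288 + ((1128 - 562) - (-21)*(-17)) = 2288 + (566 - 1*357) = 2288 + (566 - 357) = 2288 + 209 = 2497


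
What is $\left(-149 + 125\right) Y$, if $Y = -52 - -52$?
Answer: $0$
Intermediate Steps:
$Y = 0$ ($Y = -52 + 52 = 0$)
$\left(-149 + 125\right) Y = \left(-149 + 125\right) 0 = \left(-24\right) 0 = 0$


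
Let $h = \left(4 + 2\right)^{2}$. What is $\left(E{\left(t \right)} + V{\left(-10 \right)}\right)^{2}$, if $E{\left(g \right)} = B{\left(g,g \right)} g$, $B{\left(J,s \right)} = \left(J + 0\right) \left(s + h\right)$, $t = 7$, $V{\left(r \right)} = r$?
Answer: $4397409$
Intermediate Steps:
$h = 36$ ($h = 6^{2} = 36$)
$B{\left(J,s \right)} = J \left(36 + s\right)$ ($B{\left(J,s \right)} = \left(J + 0\right) \left(s + 36\right) = J \left(36 + s\right)$)
$E{\left(g \right)} = g^{2} \left(36 + g\right)$ ($E{\left(g \right)} = g \left(36 + g\right) g = g^{2} \left(36 + g\right)$)
$\left(E{\left(t \right)} + V{\left(-10 \right)}\right)^{2} = \left(7^{2} \left(36 + 7\right) - 10\right)^{2} = \left(49 \cdot 43 - 10\right)^{2} = \left(2107 - 10\right)^{2} = 2097^{2} = 4397409$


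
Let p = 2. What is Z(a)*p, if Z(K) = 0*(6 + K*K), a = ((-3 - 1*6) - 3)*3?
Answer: 0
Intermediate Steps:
a = -36 (a = ((-3 - 6) - 3)*3 = (-9 - 3)*3 = -12*3 = -36)
Z(K) = 0 (Z(K) = 0*(6 + K²) = 0)
Z(a)*p = 0*2 = 0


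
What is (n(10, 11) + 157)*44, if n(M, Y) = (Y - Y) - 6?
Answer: 6644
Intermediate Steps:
n(M, Y) = -6 (n(M, Y) = 0 - 6 = -6)
(n(10, 11) + 157)*44 = (-6 + 157)*44 = 151*44 = 6644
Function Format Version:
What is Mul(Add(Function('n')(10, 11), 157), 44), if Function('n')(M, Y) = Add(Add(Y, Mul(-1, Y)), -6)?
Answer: 6644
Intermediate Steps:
Function('n')(M, Y) = -6 (Function('n')(M, Y) = Add(0, -6) = -6)
Mul(Add(Function('n')(10, 11), 157), 44) = Mul(Add(-6, 157), 44) = Mul(151, 44) = 6644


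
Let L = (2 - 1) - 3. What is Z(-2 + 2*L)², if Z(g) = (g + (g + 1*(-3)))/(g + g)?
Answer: 25/16 ≈ 1.5625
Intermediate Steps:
L = -2 (L = 1 - 3 = -2)
Z(g) = (-3 + 2*g)/(2*g) (Z(g) = (g + (g - 3))/((2*g)) = (g + (-3 + g))*(1/(2*g)) = (-3 + 2*g)*(1/(2*g)) = (-3 + 2*g)/(2*g))
Z(-2 + 2*L)² = ((-3/2 + (-2 + 2*(-2)))/(-2 + 2*(-2)))² = ((-3/2 + (-2 - 4))/(-2 - 4))² = ((-3/2 - 6)/(-6))² = (-⅙*(-15/2))² = (5/4)² = 25/16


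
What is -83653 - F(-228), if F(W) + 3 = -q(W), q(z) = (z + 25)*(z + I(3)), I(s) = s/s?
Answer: -37569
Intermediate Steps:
I(s) = 1
q(z) = (1 + z)*(25 + z) (q(z) = (z + 25)*(z + 1) = (25 + z)*(1 + z) = (1 + z)*(25 + z))
F(W) = -28 - W**2 - 26*W (F(W) = -3 - (25 + W**2 + 26*W) = -3 + (-25 - W**2 - 26*W) = -28 - W**2 - 26*W)
-83653 - F(-228) = -83653 - (-28 - 1*(-228)**2 - 26*(-228)) = -83653 - (-28 - 1*51984 + 5928) = -83653 - (-28 - 51984 + 5928) = -83653 - 1*(-46084) = -83653 + 46084 = -37569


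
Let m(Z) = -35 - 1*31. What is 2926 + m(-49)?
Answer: 2860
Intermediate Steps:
m(Z) = -66 (m(Z) = -35 - 31 = -66)
2926 + m(-49) = 2926 - 66 = 2860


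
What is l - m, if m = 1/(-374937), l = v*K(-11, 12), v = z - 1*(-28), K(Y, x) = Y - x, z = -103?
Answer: 646766326/374937 ≈ 1725.0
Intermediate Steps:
v = -75 (v = -103 - 1*(-28) = -103 + 28 = -75)
l = 1725 (l = -75*(-11 - 1*12) = -75*(-11 - 12) = -75*(-23) = 1725)
m = -1/374937 ≈ -2.6671e-6
l - m = 1725 - 1*(-1/374937) = 1725 + 1/374937 = 646766326/374937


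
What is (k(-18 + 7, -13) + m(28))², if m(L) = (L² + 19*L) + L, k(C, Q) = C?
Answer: 1776889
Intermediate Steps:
m(L) = L² + 20*L
(k(-18 + 7, -13) + m(28))² = ((-18 + 7) + 28*(20 + 28))² = (-11 + 28*48)² = (-11 + 1344)² = 1333² = 1776889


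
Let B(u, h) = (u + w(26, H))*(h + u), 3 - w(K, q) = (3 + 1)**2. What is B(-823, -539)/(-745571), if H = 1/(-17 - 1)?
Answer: -1138632/745571 ≈ -1.5272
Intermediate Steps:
H = -1/18 (H = 1/(-18) = -1/18 ≈ -0.055556)
w(K, q) = -13 (w(K, q) = 3 - (3 + 1)**2 = 3 - 1*4**2 = 3 - 1*16 = 3 - 16 = -13)
B(u, h) = (-13 + u)*(h + u) (B(u, h) = (u - 13)*(h + u) = (-13 + u)*(h + u))
B(-823, -539)/(-745571) = ((-823)**2 - 13*(-539) - 13*(-823) - 539*(-823))/(-745571) = (677329 + 7007 + 10699 + 443597)*(-1/745571) = 1138632*(-1/745571) = -1138632/745571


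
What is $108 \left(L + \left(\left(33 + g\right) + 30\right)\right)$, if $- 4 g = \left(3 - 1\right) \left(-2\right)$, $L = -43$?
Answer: $2268$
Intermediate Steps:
$g = 1$ ($g = - \frac{\left(3 - 1\right) \left(-2\right)}{4} = - \frac{2 \left(-2\right)}{4} = \left(- \frac{1}{4}\right) \left(-4\right) = 1$)
$108 \left(L + \left(\left(33 + g\right) + 30\right)\right) = 108 \left(-43 + \left(\left(33 + 1\right) + 30\right)\right) = 108 \left(-43 + \left(34 + 30\right)\right) = 108 \left(-43 + 64\right) = 108 \cdot 21 = 2268$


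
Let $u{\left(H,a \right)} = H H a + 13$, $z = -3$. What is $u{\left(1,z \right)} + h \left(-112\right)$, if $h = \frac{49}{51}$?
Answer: $- \frac{4978}{51} \approx -97.608$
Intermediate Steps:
$h = \frac{49}{51}$ ($h = 49 \cdot \frac{1}{51} = \frac{49}{51} \approx 0.96078$)
$u{\left(H,a \right)} = 13 + a H^{2}$ ($u{\left(H,a \right)} = H^{2} a + 13 = a H^{2} + 13 = 13 + a H^{2}$)
$u{\left(1,z \right)} + h \left(-112\right) = \left(13 - 3 \cdot 1^{2}\right) + \frac{49}{51} \left(-112\right) = \left(13 - 3\right) - \frac{5488}{51} = 10 - \frac{5488}{51} = - \frac{4978}{51}$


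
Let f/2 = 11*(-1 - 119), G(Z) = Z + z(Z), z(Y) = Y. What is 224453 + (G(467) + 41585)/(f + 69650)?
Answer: 15040638049/67010 ≈ 2.2445e+5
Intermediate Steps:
G(Z) = 2*Z (G(Z) = Z + Z = 2*Z)
f = -2640 (f = 2*(11*(-1 - 119)) = 2*(11*(-120)) = 2*(-1320) = -2640)
224453 + (G(467) + 41585)/(f + 69650) = 224453 + (2*467 + 41585)/(-2640 + 69650) = 224453 + (934 + 41585)/67010 = 224453 + 42519*(1/67010) = 224453 + 42519/67010 = 15040638049/67010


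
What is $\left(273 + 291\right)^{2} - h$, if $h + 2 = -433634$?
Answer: $751732$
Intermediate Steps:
$h = -433636$ ($h = -2 - 433634 = -433636$)
$\left(273 + 291\right)^{2} - h = \left(273 + 291\right)^{2} - -433636 = 564^{2} + 433636 = 318096 + 433636 = 751732$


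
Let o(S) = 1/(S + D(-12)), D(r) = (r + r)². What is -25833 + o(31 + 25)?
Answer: -16326455/632 ≈ -25833.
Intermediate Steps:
D(r) = 4*r² (D(r) = (2*r)² = 4*r²)
o(S) = 1/(576 + S) (o(S) = 1/(S + 4*(-12)²) = 1/(S + 4*144) = 1/(S + 576) = 1/(576 + S))
-25833 + o(31 + 25) = -25833 + 1/(576 + (31 + 25)) = -25833 + 1/(576 + 56) = -25833 + 1/632 = -16326455/632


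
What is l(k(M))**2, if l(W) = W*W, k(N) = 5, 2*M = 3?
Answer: 625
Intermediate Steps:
M = 3/2 (M = (1/2)*3 = 3/2 ≈ 1.5000)
l(W) = W**2
l(k(M))**2 = (5**2)**2 = 25**2 = 625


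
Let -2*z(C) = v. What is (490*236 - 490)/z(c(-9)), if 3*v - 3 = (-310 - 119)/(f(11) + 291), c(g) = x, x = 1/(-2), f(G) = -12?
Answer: -16063425/34 ≈ -4.7245e+5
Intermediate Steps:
x = -1/2 ≈ -0.50000
c(g) = -1/2
v = 136/279 (v = 1 + ((-310 - 119)/(-12 + 291))/3 = 1 + (-429/279)/3 = 1 + (-429*1/279)/3 = 1 + (1/3)*(-143/93) = 1 - 143/279 = 136/279 ≈ 0.48746)
z(C) = -68/279 (z(C) = -1/2*136/279 = -68/279)
(490*236 - 490)/z(c(-9)) = (490*236 - 490)/(-68/279) = (115640 - 490)*(-279/68) = 115150*(-279/68) = -16063425/34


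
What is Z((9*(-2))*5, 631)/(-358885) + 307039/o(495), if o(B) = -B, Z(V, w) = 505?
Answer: -22038388298/35529615 ≈ -620.28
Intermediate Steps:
Z((9*(-2))*5, 631)/(-358885) + 307039/o(495) = 505/(-358885) + 307039/((-1*495)) = 505*(-1/358885) + 307039/(-495) = -101/71777 + 307039*(-1/495) = -101/71777 - 307039/495 = -22038388298/35529615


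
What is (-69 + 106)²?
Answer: 1369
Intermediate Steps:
(-69 + 106)² = 37² = 1369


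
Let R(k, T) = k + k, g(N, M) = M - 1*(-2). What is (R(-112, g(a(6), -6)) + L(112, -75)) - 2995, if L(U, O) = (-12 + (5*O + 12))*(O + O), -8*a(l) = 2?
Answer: 53031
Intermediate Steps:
a(l) = -¼ (a(l) = -⅛*2 = -¼)
g(N, M) = 2 + M (g(N, M) = M + 2 = 2 + M)
R(k, T) = 2*k
L(U, O) = 10*O² (L(U, O) = (-12 + (12 + 5*O))*(2*O) = (5*O)*(2*O) = 10*O²)
(R(-112, g(a(6), -6)) + L(112, -75)) - 2995 = (2*(-112) + 10*(-75)²) - 2995 = (-224 + 10*5625) - 2995 = (-224 + 56250) - 2995 = 56026 - 2995 = 53031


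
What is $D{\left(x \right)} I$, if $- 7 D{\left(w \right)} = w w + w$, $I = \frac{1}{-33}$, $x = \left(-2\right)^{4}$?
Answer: $\frac{272}{231} \approx 1.1775$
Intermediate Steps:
$x = 16$
$I = - \frac{1}{33} \approx -0.030303$
$D{\left(w \right)} = - \frac{w}{7} - \frac{w^{2}}{7}$ ($D{\left(w \right)} = - \frac{w w + w}{7} = - \frac{w^{2} + w}{7} = - \frac{w + w^{2}}{7} = - \frac{w}{7} - \frac{w^{2}}{7}$)
$D{\left(x \right)} I = \left(- \frac{1}{7}\right) 16 \left(1 + 16\right) \left(- \frac{1}{33}\right) = \left(- \frac{1}{7}\right) 16 \cdot 17 \left(- \frac{1}{33}\right) = \left(- \frac{272}{7}\right) \left(- \frac{1}{33}\right) = \frac{272}{231}$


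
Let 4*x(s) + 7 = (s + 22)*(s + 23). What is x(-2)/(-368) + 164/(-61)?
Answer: -266601/89792 ≈ -2.9691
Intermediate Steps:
x(s) = -7/4 + (22 + s)*(23 + s)/4 (x(s) = -7/4 + ((s + 22)*(s + 23))/4 = -7/4 + ((22 + s)*(23 + s))/4 = -7/4 + (22 + s)*(23 + s)/4)
x(-2)/(-368) + 164/(-61) = (499/4 + (¼)*(-2)² + (45/4)*(-2))/(-368) + 164/(-61) = (499/4 + (¼)*4 - 45/2)*(-1/368) + 164*(-1/61) = (499/4 + 1 - 45/2)*(-1/368) - 164/61 = (413/4)*(-1/368) - 164/61 = -413/1472 - 164/61 = -266601/89792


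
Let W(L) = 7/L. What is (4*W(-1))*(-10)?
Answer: 280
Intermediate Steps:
(4*W(-1))*(-10) = (4*(7/(-1)))*(-10) = (4*(7*(-1)))*(-10) = (4*(-7))*(-10) = -28*(-10) = 280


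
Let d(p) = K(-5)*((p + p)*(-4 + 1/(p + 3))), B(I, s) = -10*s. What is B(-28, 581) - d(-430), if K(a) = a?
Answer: 4867830/427 ≈ 11400.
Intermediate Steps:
d(p) = -10*p*(-4 + 1/(3 + p)) (d(p) = -5*(p + p)*(-4 + 1/(p + 3)) = -5*2*p*(-4 + 1/(3 + p)) = -10*p*(-4 + 1/(3 + p)))
B(-28, 581) - d(-430) = -10*581 - 10*(-430)*(11 + 4*(-430))/(3 - 430) = -5810 - 10*(-430)*(11 - 1720)/(-427) = -5810 - 10*(-430)*(-1)*(-1709)/427 = -5810 - 1*(-7348700/427) = -5810 + 7348700/427 = 4867830/427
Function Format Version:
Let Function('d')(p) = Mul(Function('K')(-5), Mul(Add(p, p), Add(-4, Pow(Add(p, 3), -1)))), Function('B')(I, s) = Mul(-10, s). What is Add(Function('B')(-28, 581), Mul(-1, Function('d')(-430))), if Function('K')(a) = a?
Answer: Rational(4867830, 427) ≈ 11400.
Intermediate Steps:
Function('d')(p) = Mul(-10, p, Add(-4, Pow(Add(3, p), -1))) (Function('d')(p) = Mul(-5, Mul(Add(p, p), Add(-4, Pow(Add(p, 3), -1)))) = Mul(-5, Mul(Mul(2, p), Add(-4, Pow(Add(3, p), -1)))) = Mul(-5, Mul(2, p, Add(-4, Pow(Add(3, p), -1)))) = Mul(-10, p, Add(-4, Pow(Add(3, p), -1))))
Add(Function('B')(-28, 581), Mul(-1, Function('d')(-430))) = Add(Mul(-10, 581), Mul(-1, Mul(10, -430, Pow(Add(3, -430), -1), Add(11, Mul(4, -430))))) = Add(-5810, Mul(-1, Mul(10, -430, Pow(-427, -1), Add(11, -1720)))) = Add(-5810, Mul(-1, Mul(10, -430, Rational(-1, 427), -1709))) = Add(-5810, Mul(-1, Rational(-7348700, 427))) = Add(-5810, Rational(7348700, 427)) = Rational(4867830, 427)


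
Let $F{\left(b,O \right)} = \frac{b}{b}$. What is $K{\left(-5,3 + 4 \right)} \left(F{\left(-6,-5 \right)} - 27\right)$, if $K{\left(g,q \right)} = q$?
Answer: $-182$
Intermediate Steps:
$F{\left(b,O \right)} = 1$
$K{\left(-5,3 + 4 \right)} \left(F{\left(-6,-5 \right)} - 27\right) = \left(3 + 4\right) \left(1 - 27\right) = 7 \left(-26\right) = -182$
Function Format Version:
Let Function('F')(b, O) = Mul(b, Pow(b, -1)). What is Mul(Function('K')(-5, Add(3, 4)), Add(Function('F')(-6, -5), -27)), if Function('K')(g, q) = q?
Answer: -182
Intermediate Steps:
Function('F')(b, O) = 1
Mul(Function('K')(-5, Add(3, 4)), Add(Function('F')(-6, -5), -27)) = Mul(Add(3, 4), Add(1, -27)) = Mul(7, -26) = -182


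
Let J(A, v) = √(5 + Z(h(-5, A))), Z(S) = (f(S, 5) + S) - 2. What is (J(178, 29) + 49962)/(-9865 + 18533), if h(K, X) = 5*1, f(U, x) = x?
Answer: 2271/394 + √13/8668 ≈ 5.7644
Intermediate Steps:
h(K, X) = 5
Z(S) = 3 + S (Z(S) = (5 + S) - 2 = 3 + S)
J(A, v) = √13 (J(A, v) = √(5 + (3 + 5)) = √(5 + 8) = √13)
(J(178, 29) + 49962)/(-9865 + 18533) = (√13 + 49962)/(-9865 + 18533) = (49962 + √13)/8668 = (49962 + √13)*(1/8668) = 2271/394 + √13/8668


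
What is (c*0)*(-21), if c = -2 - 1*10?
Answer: 0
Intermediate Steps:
c = -12 (c = -2 - 10 = -12)
(c*0)*(-21) = -12*0*(-21) = 0*(-21) = 0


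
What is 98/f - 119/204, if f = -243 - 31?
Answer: -1547/1644 ≈ -0.94100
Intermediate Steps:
f = -274
98/f - 119/204 = 98/(-274) - 119/204 = 98*(-1/274) - 119*1/204 = -49/137 - 7/12 = -1547/1644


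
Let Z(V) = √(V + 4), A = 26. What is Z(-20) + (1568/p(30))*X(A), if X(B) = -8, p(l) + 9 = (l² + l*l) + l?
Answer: -12544/1821 + 4*I ≈ -6.8885 + 4.0*I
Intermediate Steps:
p(l) = -9 + l + 2*l² (p(l) = -9 + ((l² + l*l) + l) = -9 + ((l² + l²) + l) = -9 + (2*l² + l) = -9 + (l + 2*l²) = -9 + l + 2*l²)
Z(V) = √(4 + V)
Z(-20) + (1568/p(30))*X(A) = √(4 - 20) + (1568/(-9 + 30 + 2*30²))*(-8) = √(-16) + (1568/(-9 + 30 + 2*900))*(-8) = 4*I + (1568/(-9 + 30 + 1800))*(-8) = 4*I + (1568/1821)*(-8) = 4*I - 12544/1821 = -12544/1821 + 4*I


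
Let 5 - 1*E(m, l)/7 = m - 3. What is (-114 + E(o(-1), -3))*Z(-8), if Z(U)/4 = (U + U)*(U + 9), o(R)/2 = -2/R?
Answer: 5504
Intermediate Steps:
o(R) = -4/R (o(R) = 2*(-2/R) = -4/R)
E(m, l) = 56 - 7*m (E(m, l) = 35 - 7*(m - 3) = 35 - 7*(-3 + m) = 35 + (21 - 7*m) = 56 - 7*m)
Z(U) = 8*U*(9 + U) (Z(U) = 4*((U + U)*(U + 9)) = 4*((2*U)*(9 + U)) = 4*(2*U*(9 + U)) = 8*U*(9 + U))
(-114 + E(o(-1), -3))*Z(-8) = (-114 + (56 - (-28)/(-1)))*(8*(-8)*(9 - 8)) = (-114 + (56 - (-28)*(-1)))*(8*(-8)*1) = (-114 + (56 - 7*4))*(-64) = (-114 + (56 - 28))*(-64) = (-114 + 28)*(-64) = -86*(-64) = 5504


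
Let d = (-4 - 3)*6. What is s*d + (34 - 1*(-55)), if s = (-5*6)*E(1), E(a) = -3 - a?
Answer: -4951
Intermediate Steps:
d = -42 (d = -7*6 = -42)
s = 120 (s = (-5*6)*(-3 - 1*1) = -30*(-3 - 1) = -30*(-4) = 120)
s*d + (34 - 1*(-55)) = 120*(-42) + (34 - 1*(-55)) = -5040 + (34 + 55) = -5040 + 89 = -4951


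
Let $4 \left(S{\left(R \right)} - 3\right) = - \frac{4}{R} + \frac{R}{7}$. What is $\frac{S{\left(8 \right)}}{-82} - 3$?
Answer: $- \frac{13953}{4592} \approx -3.0385$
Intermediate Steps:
$S{\left(R \right)} = 3 - \frac{1}{R} + \frac{R}{28}$ ($S{\left(R \right)} = 3 + \frac{- \frac{4}{R} + \frac{R}{7}}{4} = 3 + \left(- \frac{1}{R} + \frac{R}{28}\right) = 3 - \frac{1}{R} + \frac{R}{28}$)
$\frac{S{\left(8 \right)}}{-82} - 3 = \frac{3 - \frac{1}{8} + \frac{1}{28} \cdot 8}{-82} - 3 = \left(3 - \frac{1}{8} + \frac{2}{7}\right) \left(- \frac{1}{82}\right) - 3 = \frac{177}{56} \left(- \frac{1}{82}\right) - 3 = - \frac{177}{4592} - 3 = - \frac{13953}{4592}$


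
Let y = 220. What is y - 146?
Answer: 74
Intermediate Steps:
y - 146 = 220 - 146 = 74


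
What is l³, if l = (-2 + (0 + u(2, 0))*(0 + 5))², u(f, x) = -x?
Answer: 64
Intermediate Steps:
l = 4 (l = (-2 + (0 - 1*0)*(0 + 5))² = (-2 + (0 + 0)*5)² = (-2 + 0*5)² = (-2 + 0)² = (-2)² = 4)
l³ = 4³ = 64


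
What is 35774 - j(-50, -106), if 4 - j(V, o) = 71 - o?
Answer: 35947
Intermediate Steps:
j(V, o) = -67 + o (j(V, o) = 4 - (71 - o) = 4 + (-71 + o) = -67 + o)
35774 - j(-50, -106) = 35774 - (-67 - 106) = 35774 - 1*(-173) = 35774 + 173 = 35947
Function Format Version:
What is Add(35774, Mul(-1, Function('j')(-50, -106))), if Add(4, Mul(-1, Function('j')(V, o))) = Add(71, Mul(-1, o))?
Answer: 35947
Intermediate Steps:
Function('j')(V, o) = Add(-67, o) (Function('j')(V, o) = Add(4, Mul(-1, Add(71, Mul(-1, o)))) = Add(4, Add(-71, o)) = Add(-67, o))
Add(35774, Mul(-1, Function('j')(-50, -106))) = Add(35774, Mul(-1, Add(-67, -106))) = Add(35774, Mul(-1, -173)) = Add(35774, 173) = 35947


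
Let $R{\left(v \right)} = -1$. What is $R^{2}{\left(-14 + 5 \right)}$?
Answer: $1$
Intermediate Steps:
$R^{2}{\left(-14 + 5 \right)} = \left(-1\right)^{2} = 1$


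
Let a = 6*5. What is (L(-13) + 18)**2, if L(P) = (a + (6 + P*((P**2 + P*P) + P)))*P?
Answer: 2967525625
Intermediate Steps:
a = 30
L(P) = P*(36 + P*(P + 2*P**2)) (L(P) = (30 + (6 + P*((P**2 + P*P) + P)))*P = (30 + (6 + P*((P**2 + P**2) + P)))*P = (30 + (6 + P*(2*P**2 + P)))*P = (30 + (6 + P*(P + 2*P**2)))*P = (36 + P*(P + 2*P**2))*P = P*(36 + P*(P + 2*P**2)))
(L(-13) + 18)**2 = (-13*(36 + (-13)**2 + 2*(-13)**3) + 18)**2 = (-13*(36 + 169 + 2*(-2197)) + 18)**2 = (-13*(36 + 169 - 4394) + 18)**2 = (-13*(-4189) + 18)**2 = (54457 + 18)**2 = 54475**2 = 2967525625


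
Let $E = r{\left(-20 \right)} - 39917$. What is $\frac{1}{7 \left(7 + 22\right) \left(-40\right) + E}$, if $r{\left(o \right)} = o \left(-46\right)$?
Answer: $- \frac{1}{47117} \approx -2.1224 \cdot 10^{-5}$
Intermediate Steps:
$r{\left(o \right)} = - 46 o$
$E = -38997$ ($E = \left(-46\right) \left(-20\right) - 39917 = 920 - 39917 = -38997$)
$\frac{1}{7 \left(7 + 22\right) \left(-40\right) + E} = \frac{1}{7 \left(7 + 22\right) \left(-40\right) - 38997} = \frac{1}{7 \cdot 29 \left(-40\right) - 38997} = \frac{1}{203 \left(-40\right) - 38997} = \frac{1}{-8120 - 38997} = \frac{1}{-47117} = - \frac{1}{47117}$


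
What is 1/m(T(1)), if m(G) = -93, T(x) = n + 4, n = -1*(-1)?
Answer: -1/93 ≈ -0.010753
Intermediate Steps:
n = 1
T(x) = 5 (T(x) = 1 + 4 = 5)
1/m(T(1)) = 1/(-93) = -1/93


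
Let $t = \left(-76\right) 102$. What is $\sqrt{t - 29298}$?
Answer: $5 i \sqrt{1482} \approx 192.48 i$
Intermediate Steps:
$t = -7752$
$\sqrt{t - 29298} = \sqrt{-7752 - 29298} = \sqrt{-37050} = 5 i \sqrt{1482}$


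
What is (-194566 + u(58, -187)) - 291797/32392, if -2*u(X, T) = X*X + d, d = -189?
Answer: -6354095969/32392 ≈ -1.9616e+5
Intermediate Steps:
u(X, T) = 189/2 - X²/2 (u(X, T) = -(X*X - 189)/2 = -(X² - 189)/2 = -(-189 + X²)/2 = 189/2 - X²/2)
(-194566 + u(58, -187)) - 291797/32392 = (-194566 + (189/2 - ½*58²)) - 291797/32392 = (-194566 + (189/2 - ½*3364)) - 291797*1/32392 = (-194566 + (189/2 - 1682)) - 291797/32392 = (-194566 - 3175/2) - 291797/32392 = -392307/2 - 291797/32392 = -6354095969/32392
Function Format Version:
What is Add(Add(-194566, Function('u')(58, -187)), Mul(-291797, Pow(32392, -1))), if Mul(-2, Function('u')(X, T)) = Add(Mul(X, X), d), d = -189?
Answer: Rational(-6354095969, 32392) ≈ -1.9616e+5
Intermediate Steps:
Function('u')(X, T) = Add(Rational(189, 2), Mul(Rational(-1, 2), Pow(X, 2))) (Function('u')(X, T) = Mul(Rational(-1, 2), Add(Mul(X, X), -189)) = Mul(Rational(-1, 2), Add(Pow(X, 2), -189)) = Mul(Rational(-1, 2), Add(-189, Pow(X, 2))) = Add(Rational(189, 2), Mul(Rational(-1, 2), Pow(X, 2))))
Add(Add(-194566, Function('u')(58, -187)), Mul(-291797, Pow(32392, -1))) = Add(Add(-194566, Add(Rational(189, 2), Mul(Rational(-1, 2), Pow(58, 2)))), Mul(-291797, Pow(32392, -1))) = Add(Add(-194566, Add(Rational(189, 2), Mul(Rational(-1, 2), 3364))), Mul(-291797, Rational(1, 32392))) = Add(Add(-194566, Add(Rational(189, 2), -1682)), Rational(-291797, 32392)) = Add(Add(-194566, Rational(-3175, 2)), Rational(-291797, 32392)) = Add(Rational(-392307, 2), Rational(-291797, 32392)) = Rational(-6354095969, 32392)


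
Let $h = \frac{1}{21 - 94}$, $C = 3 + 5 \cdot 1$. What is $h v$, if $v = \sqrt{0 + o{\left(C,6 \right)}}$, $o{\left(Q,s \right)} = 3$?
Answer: $- \frac{\sqrt{3}}{73} \approx -0.023727$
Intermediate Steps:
$C = 8$ ($C = 3 + 5 = 8$)
$v = \sqrt{3}$ ($v = \sqrt{0 + 3} = \sqrt{3} \approx 1.732$)
$h = - \frac{1}{73}$ ($h = \frac{1}{-73} = - \frac{1}{73} \approx -0.013699$)
$h v = - \frac{\sqrt{3}}{73}$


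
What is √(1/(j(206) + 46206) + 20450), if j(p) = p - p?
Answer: √4851181806934/15402 ≈ 143.00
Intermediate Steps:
j(p) = 0
√(1/(j(206) + 46206) + 20450) = √(1/(0 + 46206) + 20450) = √(1/46206 + 20450) = √(944912701/46206) = √4851181806934/15402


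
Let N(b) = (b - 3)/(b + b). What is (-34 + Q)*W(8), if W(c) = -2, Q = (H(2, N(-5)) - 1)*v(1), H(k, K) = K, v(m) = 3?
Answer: 346/5 ≈ 69.200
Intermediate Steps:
N(b) = (-3 + b)/(2*b) (N(b) = (-3 + b)/((2*b)) = (-3 + b)*(1/(2*b)) = (-3 + b)/(2*b))
Q = -⅗ (Q = ((½)*(-3 - 5)/(-5) - 1)*3 = ((½)*(-⅕)*(-8) - 1)*3 = (⅘ - 1)*3 = -⅕*3 = -⅗ ≈ -0.60000)
(-34 + Q)*W(8) = (-34 - ⅗)*(-2) = -173/5*(-2) = 346/5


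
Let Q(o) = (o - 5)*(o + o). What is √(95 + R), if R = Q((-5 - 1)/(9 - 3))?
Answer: √107 ≈ 10.344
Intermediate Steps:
Q(o) = 2*o*(-5 + o) (Q(o) = (-5 + o)*(2*o) = 2*o*(-5 + o))
R = 12 (R = 2*((-5 - 1)/(9 - 3))*(-5 + (-5 - 1)/(9 - 3)) = 2*(-6/6)*(-5 - 6/6) = 2*(-6*⅙)*(-5 - 6*⅙) = 2*(-1)*(-5 - 1) = 2*(-1)*(-6) = 12)
√(95 + R) = √(95 + 12) = √107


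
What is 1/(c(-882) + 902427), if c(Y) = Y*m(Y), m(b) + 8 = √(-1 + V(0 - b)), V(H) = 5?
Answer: 1/907719 ≈ 1.1017e-6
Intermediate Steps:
m(b) = -6 (m(b) = -8 + √(-1 + 5) = -8 + √4 = -8 + 2 = -6)
c(Y) = -6*Y (c(Y) = Y*(-6) = -6*Y)
1/(c(-882) + 902427) = 1/(-6*(-882) + 902427) = 1/(5292 + 902427) = 1/907719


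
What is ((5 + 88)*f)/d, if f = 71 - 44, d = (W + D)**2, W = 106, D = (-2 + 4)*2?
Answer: 2511/12100 ≈ 0.20752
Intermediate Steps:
D = 4 (D = 2*2 = 4)
d = 12100 (d = (106 + 4)**2 = 110**2 = 12100)
f = 27
((5 + 88)*f)/d = ((5 + 88)*27)/12100 = (93*27)*(1/12100) = 2511*(1/12100) = 2511/12100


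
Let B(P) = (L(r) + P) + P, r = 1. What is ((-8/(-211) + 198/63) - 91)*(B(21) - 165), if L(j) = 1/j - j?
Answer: 15954207/1477 ≈ 10802.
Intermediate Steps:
B(P) = 2*P (B(P) = ((1/1 - 1*1) + P) + P = ((1 - 1) + P) + P = (0 + P) + P = P + P = 2*P)
((-8/(-211) + 198/63) - 91)*(B(21) - 165) = ((-8/(-211) + 198/63) - 91)*(2*21 - 165) = ((-8*(-1/211) + 198*(1/63)) - 91)*(42 - 165) = ((8/211 + 22/7) - 91)*(-123) = (4698/1477 - 91)*(-123) = -129709/1477*(-123) = 15954207/1477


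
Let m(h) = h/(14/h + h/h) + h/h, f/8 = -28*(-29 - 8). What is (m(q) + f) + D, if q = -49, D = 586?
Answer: 44032/5 ≈ 8806.4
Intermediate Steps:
f = 8288 (f = 8*(-28*(-29 - 8)) = 8*(-28*(-37)) = 8*1036 = 8288)
m(h) = 1 + h/(1 + 14/h) (m(h) = h/(14/h + 1) + 1 = h/(1 + 14/h) + 1 = 1 + h/(1 + 14/h))
(m(q) + f) + D = ((14 - 49 + (-49)**2)/(14 - 49) + 8288) + 586 = ((14 - 49 + 2401)/(-35) + 8288) + 586 = (-1/35*2366 + 8288) + 586 = (-338/5 + 8288) + 586 = 41102/5 + 586 = 44032/5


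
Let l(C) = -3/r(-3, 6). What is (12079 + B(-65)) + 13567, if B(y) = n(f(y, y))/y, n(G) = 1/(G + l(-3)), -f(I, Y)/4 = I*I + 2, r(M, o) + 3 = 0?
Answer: 28183799931/1098955 ≈ 25646.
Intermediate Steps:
r(M, o) = -3 (r(M, o) = -3 + 0 = -3)
f(I, Y) = -8 - 4*I² (f(I, Y) = -4*(I*I + 2) = -4*(I² + 2) = -4*(2 + I²) = -8 - 4*I²)
l(C) = 1 (l(C) = -3/(-3) = -3*(-⅓) = 1)
n(G) = 1/(1 + G) (n(G) = 1/(G + 1) = 1/(1 + G))
B(y) = 1/(y*(-7 - 4*y²)) (B(y) = 1/((1 + (-8 - 4*y²))*y) = 1/((-7 - 4*y²)*y) = 1/(y*(-7 - 4*y²)))
(12079 + B(-65)) + 13567 = (12079 - 1/(-65*(7 + 4*(-65)²))) + 13567 = (12079 - 1*(-1/65)/(7 + 4*4225)) + 13567 = (12079 - 1*(-1/65)/(7 + 16900)) + 13567 = (12079 - 1*(-1/65)/16907) + 13567 = (12079 - 1*(-1/65)*1/16907) + 13567 = (12079 + 1/1098955) + 13567 = 13274277446/1098955 + 13567 = 28183799931/1098955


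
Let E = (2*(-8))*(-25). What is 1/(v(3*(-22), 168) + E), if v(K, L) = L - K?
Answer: 1/634 ≈ 0.0015773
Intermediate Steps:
E = 400 (E = -16*(-25) = 400)
1/(v(3*(-22), 168) + E) = 1/((168 - 3*(-22)) + 400) = 1/((168 - 1*(-66)) + 400) = 1/((168 + 66) + 400) = 1/(234 + 400) = 1/634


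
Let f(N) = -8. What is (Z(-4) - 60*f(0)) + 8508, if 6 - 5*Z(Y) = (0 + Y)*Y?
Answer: 8986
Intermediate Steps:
Z(Y) = 6/5 - Y²/5 (Z(Y) = 6/5 - (0 + Y)*Y/5 = 6/5 - Y*Y/5 = 6/5 - Y²/5)
(Z(-4) - 60*f(0)) + 8508 = ((6/5 - ⅕*(-4)²) - 60*(-8)) + 8508 = ((6/5 - ⅕*16) + 480) + 8508 = ((6/5 - 16/5) + 480) + 8508 = (-2 + 480) + 8508 = 478 + 8508 = 8986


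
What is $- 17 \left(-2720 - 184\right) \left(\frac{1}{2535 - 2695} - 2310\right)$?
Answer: $- \frac{2280807771}{20} \approx -1.1404 \cdot 10^{8}$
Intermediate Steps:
$- 17 \left(-2720 - 184\right) \left(\frac{1}{2535 - 2695} - 2310\right) = - 17 \left(- 2904 \left(\frac{1}{-160} - 2310\right)\right) = - 17 \left(- 2904 \left(- \frac{1}{160} - 2310\right)\right) = - 17 \left(\left(-2904\right) \left(- \frac{369601}{160}\right)\right) = \left(-17\right) \frac{134165163}{20} = - \frac{2280807771}{20}$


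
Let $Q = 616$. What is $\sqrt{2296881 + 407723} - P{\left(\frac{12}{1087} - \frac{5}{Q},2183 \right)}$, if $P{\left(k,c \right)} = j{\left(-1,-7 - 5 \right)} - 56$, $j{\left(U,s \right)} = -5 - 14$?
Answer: $75 + 14 \sqrt{13799} \approx 1719.6$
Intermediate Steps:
$j{\left(U,s \right)} = -19$
$P{\left(k,c \right)} = -75$ ($P{\left(k,c \right)} = -19 - 56 = -75$)
$\sqrt{2296881 + 407723} - P{\left(\frac{12}{1087} - \frac{5}{Q},2183 \right)} = \sqrt{2296881 + 407723} - -75 = \sqrt{2704604} + 75 = 14 \sqrt{13799} + 75 = 75 + 14 \sqrt{13799}$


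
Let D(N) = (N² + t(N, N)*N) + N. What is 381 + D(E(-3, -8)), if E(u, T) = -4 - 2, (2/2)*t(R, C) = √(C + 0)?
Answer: 411 - 6*I*√6 ≈ 411.0 - 14.697*I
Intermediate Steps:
t(R, C) = √C (t(R, C) = √(C + 0) = √C)
E(u, T) = -6
D(N) = N + N² + N^(3/2) (D(N) = (N² + √N*N) + N = (N² + N^(3/2)) + N = N + N² + N^(3/2))
381 + D(E(-3, -8)) = 381 - 6*(1 - 6 + √(-6)) = 381 - 6*(1 - 6 + I*√6) = 381 - 6*(-5 + I*√6) = 381 + (30 - 6*I*√6) = 411 - 6*I*√6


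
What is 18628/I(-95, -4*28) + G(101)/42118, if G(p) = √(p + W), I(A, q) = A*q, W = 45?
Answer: 4657/2660 + √146/42118 ≈ 1.7510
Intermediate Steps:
G(p) = √(45 + p) (G(p) = √(p + 45) = √(45 + p))
18628/I(-95, -4*28) + G(101)/42118 = 18628/((-(-380)*28)) + √(45 + 101)/42118 = 18628/((-95*(-112))) + √146*(1/42118) = 18628/10640 + √146/42118 = 18628*(1/10640) + √146/42118 = 4657/2660 + √146/42118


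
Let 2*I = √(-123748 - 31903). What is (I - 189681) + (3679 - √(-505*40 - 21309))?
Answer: -186002 + I*√155651/2 - I*√41509 ≈ -1.86e+5 - 6.4744*I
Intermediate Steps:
I = I*√155651/2 (I = √(-123748 - 31903)/2 = √(-155651)/2 = (I*√155651)/2 = I*√155651/2 ≈ 197.26*I)
(I - 189681) + (3679 - √(-505*40 - 21309)) = (I*√155651/2 - 189681) + (3679 - √(-505*40 - 21309)) = (-189681 + I*√155651/2) + (3679 - √(-20200 - 21309)) = (-189681 + I*√155651/2) + (3679 - √(-41509)) = (-189681 + I*√155651/2) + (3679 - I*√41509) = -186002 + I*√155651/2 - I*√41509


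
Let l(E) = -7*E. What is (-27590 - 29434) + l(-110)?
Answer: -56254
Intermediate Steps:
(-27590 - 29434) + l(-110) = (-27590 - 29434) - 7*(-110) = -57024 + 770 = -56254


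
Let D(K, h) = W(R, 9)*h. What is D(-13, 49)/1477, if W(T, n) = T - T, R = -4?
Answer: 0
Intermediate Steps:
W(T, n) = 0
D(K, h) = 0 (D(K, h) = 0*h = 0)
D(-13, 49)/1477 = 0/1477 = 0*(1/1477) = 0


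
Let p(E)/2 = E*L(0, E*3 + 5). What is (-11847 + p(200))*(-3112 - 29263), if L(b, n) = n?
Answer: -7451203375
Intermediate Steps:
p(E) = 2*E*(5 + 3*E) (p(E) = 2*(E*(E*3 + 5)) = 2*(E*(3*E + 5)) = 2*(E*(5 + 3*E)) = 2*E*(5 + 3*E))
(-11847 + p(200))*(-3112 - 29263) = (-11847 + 2*200*(5 + 3*200))*(-3112 - 29263) = (-11847 + 2*200*(5 + 600))*(-32375) = (-11847 + 2*200*605)*(-32375) = (-11847 + 242000)*(-32375) = 230153*(-32375) = -7451203375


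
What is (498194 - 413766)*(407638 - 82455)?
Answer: 27454550324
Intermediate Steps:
(498194 - 413766)*(407638 - 82455) = 84428*325183 = 27454550324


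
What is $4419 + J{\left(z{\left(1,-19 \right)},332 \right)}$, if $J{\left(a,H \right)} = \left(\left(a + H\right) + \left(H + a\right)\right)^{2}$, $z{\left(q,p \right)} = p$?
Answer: $396295$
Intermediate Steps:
$J{\left(a,H \right)} = \left(2 H + 2 a\right)^{2}$ ($J{\left(a,H \right)} = \left(\left(H + a\right) + \left(H + a\right)\right)^{2} = \left(2 H + 2 a\right)^{2}$)
$4419 + J{\left(z{\left(1,-19 \right)},332 \right)} = 4419 + 4 \left(332 - 19\right)^{2} = 4419 + 4 \cdot 313^{2} = 4419 + 4 \cdot 97969 = 4419 + 391876 = 396295$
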